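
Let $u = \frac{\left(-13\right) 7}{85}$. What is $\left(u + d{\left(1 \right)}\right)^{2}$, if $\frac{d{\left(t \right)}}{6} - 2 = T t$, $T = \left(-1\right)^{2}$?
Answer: $\frac{2070721}{7225} \approx 286.6$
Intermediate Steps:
$T = 1$
$d{\left(t \right)} = 12 + 6 t$ ($d{\left(t \right)} = 12 + 6 \cdot 1 t = 12 + 6 t$)
$u = - \frac{91}{85}$ ($u = \left(-91\right) \frac{1}{85} = - \frac{91}{85} \approx -1.0706$)
$\left(u + d{\left(1 \right)}\right)^{2} = \left(- \frac{91}{85} + \left(12 + 6 \cdot 1\right)\right)^{2} = \left(- \frac{91}{85} + \left(12 + 6\right)\right)^{2} = \left(- \frac{91}{85} + 18\right)^{2} = \left(\frac{1439}{85}\right)^{2} = \frac{2070721}{7225}$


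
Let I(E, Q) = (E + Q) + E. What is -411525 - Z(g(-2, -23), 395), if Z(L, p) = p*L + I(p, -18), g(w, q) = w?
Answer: -411507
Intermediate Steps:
I(E, Q) = Q + 2*E
Z(L, p) = -18 + 2*p + L*p (Z(L, p) = p*L + (-18 + 2*p) = L*p + (-18 + 2*p) = -18 + 2*p + L*p)
-411525 - Z(g(-2, -23), 395) = -411525 - (-18 + 2*395 - 2*395) = -411525 - (-18 + 790 - 790) = -411525 - 1*(-18) = -411525 + 18 = -411507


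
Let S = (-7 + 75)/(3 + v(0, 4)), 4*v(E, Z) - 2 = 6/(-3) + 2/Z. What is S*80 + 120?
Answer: 9304/5 ≈ 1860.8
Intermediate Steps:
v(E, Z) = 1/(2*Z) (v(E, Z) = 1/2 + (6/(-3) + 2/Z)/4 = 1/2 + (6*(-1/3) + 2/Z)/4 = 1/2 + (-2 + 2/Z)/4 = 1/2 + (-1/2 + 1/(2*Z)) = 1/(2*Z))
S = 544/25 (S = (-7 + 75)/(3 + (1/2)/4) = 68/(3 + (1/2)*(1/4)) = 68/(3 + 1/8) = 68/(25/8) = 68*(8/25) = 544/25 ≈ 21.760)
S*80 + 120 = (544/25)*80 + 120 = 8704/5 + 120 = 9304/5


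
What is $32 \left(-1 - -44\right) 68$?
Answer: $93568$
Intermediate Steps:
$32 \left(-1 - -44\right) 68 = 32 \left(-1 + 44\right) 68 = 32 \cdot 43 \cdot 68 = 1376 \cdot 68 = 93568$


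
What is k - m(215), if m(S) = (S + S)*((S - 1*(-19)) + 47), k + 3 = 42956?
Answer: -77877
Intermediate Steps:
k = 42953 (k = -3 + 42956 = 42953)
m(S) = 2*S*(66 + S) (m(S) = (2*S)*((S + 19) + 47) = (2*S)*((19 + S) + 47) = (2*S)*(66 + S) = 2*S*(66 + S))
k - m(215) = 42953 - 2*215*(66 + 215) = 42953 - 2*215*281 = 42953 - 1*120830 = 42953 - 120830 = -77877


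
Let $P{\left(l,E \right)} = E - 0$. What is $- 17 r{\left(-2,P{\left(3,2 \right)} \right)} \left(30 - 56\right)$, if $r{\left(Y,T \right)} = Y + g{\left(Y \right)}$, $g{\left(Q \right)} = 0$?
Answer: $-884$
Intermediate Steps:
$P{\left(l,E \right)} = E$ ($P{\left(l,E \right)} = E + 0 = E$)
$r{\left(Y,T \right)} = Y$ ($r{\left(Y,T \right)} = Y + 0 = Y$)
$- 17 r{\left(-2,P{\left(3,2 \right)} \right)} \left(30 - 56\right) = - 17 \left(- 2 \left(30 - 56\right)\right) = - 17 \left(\left(-2\right) \left(-26\right)\right) = \left(-17\right) 52 = -884$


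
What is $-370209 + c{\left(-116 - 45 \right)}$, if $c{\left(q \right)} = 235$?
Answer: $-369974$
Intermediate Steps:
$-370209 + c{\left(-116 - 45 \right)} = -370209 + 235 = -369974$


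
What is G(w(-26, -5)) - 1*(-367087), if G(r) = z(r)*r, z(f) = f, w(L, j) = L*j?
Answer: 383987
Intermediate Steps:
G(r) = r² (G(r) = r*r = r²)
G(w(-26, -5)) - 1*(-367087) = (-26*(-5))² - 1*(-367087) = 130² + 367087 = 16900 + 367087 = 383987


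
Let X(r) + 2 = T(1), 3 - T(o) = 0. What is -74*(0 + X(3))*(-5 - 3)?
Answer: 592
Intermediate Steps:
T(o) = 3 (T(o) = 3 - 1*0 = 3 + 0 = 3)
X(r) = 1 (X(r) = -2 + 3 = 1)
-74*(0 + X(3))*(-5 - 3) = -74*(0 + 1)*(-5 - 3) = -74*(-8) = 592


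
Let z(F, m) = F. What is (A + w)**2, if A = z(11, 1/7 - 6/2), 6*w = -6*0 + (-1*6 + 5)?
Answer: 4225/36 ≈ 117.36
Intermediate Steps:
w = -1/6 (w = (-6*0 + (-1*6 + 5))/6 = (0 + (-6 + 5))/6 = (0 - 1)/6 = (1/6)*(-1) = -1/6 ≈ -0.16667)
A = 11
(A + w)**2 = (11 - 1/6)**2 = (65/6)**2 = 4225/36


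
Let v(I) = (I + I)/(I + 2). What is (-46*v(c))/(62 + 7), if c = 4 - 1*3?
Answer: -4/9 ≈ -0.44444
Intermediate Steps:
c = 1 (c = 4 - 3 = 1)
v(I) = 2*I/(2 + I) (v(I) = (2*I)/(2 + I) = 2*I/(2 + I))
(-46*v(c))/(62 + 7) = (-92/(2 + 1))/(62 + 7) = -92/3/69 = -92/3*(1/69) = -46*⅔*(1/69) = -92/3*1/69 = -4/9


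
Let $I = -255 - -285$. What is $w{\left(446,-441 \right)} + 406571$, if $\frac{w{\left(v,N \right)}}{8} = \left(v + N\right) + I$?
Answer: $406851$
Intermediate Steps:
$I = 30$ ($I = -255 + 285 = 30$)
$w{\left(v,N \right)} = 240 + 8 N + 8 v$ ($w{\left(v,N \right)} = 8 \left(\left(v + N\right) + 30\right) = 8 \left(\left(N + v\right) + 30\right) = 8 \left(30 + N + v\right) = 240 + 8 N + 8 v$)
$w{\left(446,-441 \right)} + 406571 = \left(240 + 8 \left(-441\right) + 8 \cdot 446\right) + 406571 = \left(240 - 3528 + 3568\right) + 406571 = 280 + 406571 = 406851$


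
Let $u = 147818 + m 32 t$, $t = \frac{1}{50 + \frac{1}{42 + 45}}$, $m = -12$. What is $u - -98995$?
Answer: $\frac{1073849955}{4351} \approx 2.4681 \cdot 10^{5}$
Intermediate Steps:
$t = \frac{87}{4351}$ ($t = \frac{1}{50 + \frac{1}{87}} = \frac{1}{\frac{4351}{87}} = \frac{87}{4351} \approx 0.019995$)
$u = \frac{643122710}{4351}$ ($u = 147818 + \left(-12\right) 32 \cdot \frac{87}{4351} = 147818 - \frac{33408}{4351} = \frac{643122710}{4351} \approx 1.4781 \cdot 10^{5}$)
$u - -98995 = \frac{643122710}{4351} - -98995 = \frac{643122710}{4351} + \left(99280 - 285\right) = \frac{643122710}{4351} + 98995 = \frac{1073849955}{4351}$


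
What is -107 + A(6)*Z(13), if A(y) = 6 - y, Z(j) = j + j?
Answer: -107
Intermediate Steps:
Z(j) = 2*j
-107 + A(6)*Z(13) = -107 + (6 - 1*6)*(2*13) = -107 + (6 - 6)*26 = -107 + 0*26 = -107 + 0 = -107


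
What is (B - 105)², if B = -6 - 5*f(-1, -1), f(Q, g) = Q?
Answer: 11236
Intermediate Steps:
B = -1 (B = -6 - 5*(-1) = -6 + 5 = -1)
(B - 105)² = (-1 - 105)² = (-106)² = 11236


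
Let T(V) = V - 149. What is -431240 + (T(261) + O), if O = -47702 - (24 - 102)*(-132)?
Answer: -489126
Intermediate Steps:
T(V) = -149 + V
O = -57998 (O = -47702 - (-78)*(-132) = -47702 - 1*10296 = -47702 - 10296 = -57998)
-431240 + (T(261) + O) = -431240 + ((-149 + 261) - 57998) = -431240 + (112 - 57998) = -431240 - 57886 = -489126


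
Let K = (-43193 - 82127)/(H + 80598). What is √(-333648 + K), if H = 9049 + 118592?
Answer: 142*I*√717524541042/208239 ≈ 577.62*I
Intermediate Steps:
H = 127641
K = -125320/208239 (K = (-43193 - 82127)/(127641 + 80598) = -125320/208239 ≈ -0.60181)
√(-333648 + K) = √(-333648 - 125320/208239) = √(-69478651192/208239) = 142*I*√717524541042/208239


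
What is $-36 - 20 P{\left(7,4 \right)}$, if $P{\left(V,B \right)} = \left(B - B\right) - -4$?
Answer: $-116$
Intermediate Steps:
$P{\left(V,B \right)} = 4$ ($P{\left(V,B \right)} = 0 + 4 = 4$)
$-36 - 20 P{\left(7,4 \right)} = -36 - 80 = -116$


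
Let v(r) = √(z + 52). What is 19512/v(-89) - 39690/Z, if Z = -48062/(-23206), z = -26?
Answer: -65789010/3433 + 9756*√26/13 ≈ -15337.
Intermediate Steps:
v(r) = √26 (v(r) = √(-26 + 52) = √26)
Z = 24031/11603 (Z = -48062*(-1/23206) = 24031/11603 ≈ 2.0711)
19512/v(-89) - 39690/Z = 19512/(√26) - 39690/24031/11603 = 19512*(√26/26) - 39690*11603/24031 = 9756*√26/13 - 65789010/3433 = -65789010/3433 + 9756*√26/13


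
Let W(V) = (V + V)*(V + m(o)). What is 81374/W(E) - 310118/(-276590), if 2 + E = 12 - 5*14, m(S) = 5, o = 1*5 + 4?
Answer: 1227700673/91274700 ≈ 13.451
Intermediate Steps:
o = 9 (o = 5 + 4 = 9)
E = -60 (E = -2 + (12 - 5*14) = -2 + (12 - 70) = -2 - 58 = -60)
W(V) = 2*V*(5 + V) (W(V) = (V + V)*(V + 5) = (2*V)*(5 + V) = 2*V*(5 + V))
81374/W(E) - 310118/(-276590) = 81374/((2*(-60)*(5 - 60))) - 310118/(-276590) = 81374/((2*(-60)*(-55))) - 310118*(-1/276590) = 81374/6600 + 155059/138295 = 81374*(1/6600) + 155059/138295 = 40687/3300 + 155059/138295 = 1227700673/91274700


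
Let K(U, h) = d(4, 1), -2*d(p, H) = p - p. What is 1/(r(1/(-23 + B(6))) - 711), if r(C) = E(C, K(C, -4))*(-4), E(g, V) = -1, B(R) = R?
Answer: -1/707 ≈ -0.0014144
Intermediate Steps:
d(p, H) = 0 (d(p, H) = -(p - p)/2 = -1/2*0 = 0)
K(U, h) = 0
r(C) = 4 (r(C) = -1*(-4) = 4)
1/(r(1/(-23 + B(6))) - 711) = 1/(4 - 711) = 1/(-707) = -1/707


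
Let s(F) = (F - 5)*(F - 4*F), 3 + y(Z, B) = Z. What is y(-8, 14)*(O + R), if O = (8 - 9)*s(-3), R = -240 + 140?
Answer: 308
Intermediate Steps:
y(Z, B) = -3 + Z
s(F) = -3*F*(-5 + F) (s(F) = (-5 + F)*(-3*F) = -3*F*(-5 + F))
R = -100
O = 72 (O = (8 - 9)*(3*(-3)*(5 - 1*(-3))) = -3*(-3)*(5 + 3) = -3*(-3)*8 = -1*(-72) = 72)
y(-8, 14)*(O + R) = (-3 - 8)*(72 - 100) = -11*(-28) = 308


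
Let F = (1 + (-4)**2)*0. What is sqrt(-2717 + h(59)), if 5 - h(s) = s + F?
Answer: I*sqrt(2771) ≈ 52.64*I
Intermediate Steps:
F = 0 (F = (1 + 16)*0 = 17*0 = 0)
h(s) = 5 - s (h(s) = 5 - (s + 0) = 5 - s)
sqrt(-2717 + h(59)) = sqrt(-2717 + (5 - 1*59)) = sqrt(-2717 + (5 - 59)) = sqrt(-2717 - 54) = sqrt(-2771) = I*sqrt(2771)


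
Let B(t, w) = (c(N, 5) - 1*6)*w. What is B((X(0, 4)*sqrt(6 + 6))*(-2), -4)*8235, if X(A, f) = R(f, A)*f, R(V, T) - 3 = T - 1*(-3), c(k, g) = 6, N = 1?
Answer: 0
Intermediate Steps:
R(V, T) = 6 + T (R(V, T) = 3 + (T - 1*(-3)) = 3 + (T + 3) = 3 + (3 + T) = 6 + T)
X(A, f) = f*(6 + A) (X(A, f) = (6 + A)*f = f*(6 + A))
B(t, w) = 0 (B(t, w) = (6 - 1*6)*w = (6 - 6)*w = 0*w = 0)
B((X(0, 4)*sqrt(6 + 6))*(-2), -4)*8235 = 0*8235 = 0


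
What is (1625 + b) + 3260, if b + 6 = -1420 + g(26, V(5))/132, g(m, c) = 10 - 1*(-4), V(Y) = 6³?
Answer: 228301/66 ≈ 3459.1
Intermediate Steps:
V(Y) = 216
g(m, c) = 14 (g(m, c) = 10 + 4 = 14)
b = -94109/66 (b = -6 + (-1420 + 14/132) = -6 + (-1420 + 14*(1/132)) = -6 + (-1420 + 7/66) = -6 - 93713/66 = -94109/66 ≈ -1425.9)
(1625 + b) + 3260 = (1625 - 94109/66) + 3260 = 13141/66 + 3260 = 228301/66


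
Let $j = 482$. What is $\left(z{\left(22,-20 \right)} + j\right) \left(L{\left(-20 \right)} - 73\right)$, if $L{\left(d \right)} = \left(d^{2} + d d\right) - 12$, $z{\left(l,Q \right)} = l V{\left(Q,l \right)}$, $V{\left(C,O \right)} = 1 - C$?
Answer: $674960$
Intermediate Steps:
$z{\left(l,Q \right)} = l \left(1 - Q\right)$
$L{\left(d \right)} = -12 + 2 d^{2}$ ($L{\left(d \right)} = \left(d^{2} + d^{2}\right) - 12 = 2 d^{2} - 12 = -12 + 2 d^{2}$)
$\left(z{\left(22,-20 \right)} + j\right) \left(L{\left(-20 \right)} - 73\right) = \left(22 \left(1 - -20\right) + 482\right) \left(\left(-12 + 2 \left(-20\right)^{2}\right) - 73\right) = \left(22 \left(1 + 20\right) + 482\right) \left(\left(-12 + 2 \cdot 400\right) - 73\right) = \left(22 \cdot 21 + 482\right) \left(\left(-12 + 800\right) - 73\right) = \left(462 + 482\right) \left(788 - 73\right) = 944 \cdot 715 = 674960$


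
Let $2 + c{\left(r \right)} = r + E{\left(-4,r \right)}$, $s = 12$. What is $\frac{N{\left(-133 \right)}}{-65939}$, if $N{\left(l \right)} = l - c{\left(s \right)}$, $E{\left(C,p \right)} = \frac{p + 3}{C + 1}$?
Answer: $\frac{138}{65939} \approx 0.0020928$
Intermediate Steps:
$E{\left(C,p \right)} = \frac{3 + p}{1 + C}$
$c{\left(r \right)} = -3 + \frac{2 r}{3}$ ($c{\left(r \right)} = -2 + \left(r + \frac{3 + r}{1 - 4}\right) = -2 + \left(r + \frac{3 + r}{-3}\right) = -2 + \left(r - \frac{3 + r}{3}\right) = -2 + \left(r - \left(1 + \frac{r}{3}\right)\right) = -2 + \left(-1 + \frac{2 r}{3}\right) = -3 + \frac{2 r}{3}$)
$N{\left(l \right)} = -5 + l$ ($N{\left(l \right)} = l - \left(-3 + \frac{2}{3} \cdot 12\right) = l - \left(-3 + 8\right) = l - 5 = -5 + l$)
$\frac{N{\left(-133 \right)}}{-65939} = \frac{-5 - 133}{-65939} = \left(-138\right) \left(- \frac{1}{65939}\right) = \frac{138}{65939}$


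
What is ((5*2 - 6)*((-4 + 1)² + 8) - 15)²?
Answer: 2809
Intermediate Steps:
((5*2 - 6)*((-4 + 1)² + 8) - 15)² = ((10 - 6)*((-3)² + 8) - 15)² = (4*(9 + 8) - 15)² = (4*17 - 15)² = (68 - 15)² = 53² = 2809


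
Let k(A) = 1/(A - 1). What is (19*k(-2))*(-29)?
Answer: 551/3 ≈ 183.67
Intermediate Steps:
k(A) = 1/(-1 + A)
(19*k(-2))*(-29) = (19/(-1 - 2))*(-29) = (19/(-3))*(-29) = (19*(-⅓))*(-29) = -19/3*(-29) = 551/3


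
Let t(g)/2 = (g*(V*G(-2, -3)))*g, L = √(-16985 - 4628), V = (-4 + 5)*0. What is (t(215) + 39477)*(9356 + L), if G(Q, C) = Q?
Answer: 369346812 + 39477*I*√21613 ≈ 3.6935e+8 + 5.8037e+6*I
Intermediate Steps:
V = 0 (V = 1*0 = 0)
L = I*√21613 (L = √(-21613) = I*√21613 ≈ 147.01*I)
t(g) = 0 (t(g) = 2*((g*(0*(-2)))*g) = 2*((g*0)*g) = 2*(0*g) = 2*0 = 0)
(t(215) + 39477)*(9356 + L) = (0 + 39477)*(9356 + I*√21613) = 39477*(9356 + I*√21613) = 369346812 + 39477*I*√21613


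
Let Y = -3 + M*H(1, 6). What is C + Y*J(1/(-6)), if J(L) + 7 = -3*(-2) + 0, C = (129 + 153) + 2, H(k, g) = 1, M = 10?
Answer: 277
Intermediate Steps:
C = 284 (C = 282 + 2 = 284)
Y = 7 (Y = -3 + 10*1 = -3 + 10 = 7)
J(L) = -1 (J(L) = -7 + (-3*(-2) + 0) = -7 + (6 + 0) = -7 + 6 = -1)
C + Y*J(1/(-6)) = 284 + 7*(-1) = 284 - 7 = 277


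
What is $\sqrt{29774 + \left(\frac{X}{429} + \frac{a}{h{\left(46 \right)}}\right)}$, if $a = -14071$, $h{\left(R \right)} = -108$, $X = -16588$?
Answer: $\frac{\sqrt{9676461}}{18} \approx 172.82$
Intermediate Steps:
$\sqrt{29774 + \left(\frac{X}{429} + \frac{a}{h{\left(46 \right)}}\right)} = \sqrt{29774 - \left(- \frac{14071}{108} + \frac{116}{3}\right)} = \sqrt{29774 - - \frac{9895}{108}} = \sqrt{29774 + \left(- \frac{116}{3} + \frac{14071}{108}\right)} = \sqrt{29774 + \frac{9895}{108}} = \sqrt{\frac{3225487}{108}} = \frac{\sqrt{9676461}}{18}$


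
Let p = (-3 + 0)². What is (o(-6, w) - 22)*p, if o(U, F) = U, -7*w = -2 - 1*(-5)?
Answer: -252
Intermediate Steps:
w = -3/7 (w = -(-2 - 1*(-5))/7 = -(-2 + 5)/7 = -⅐*3 = -3/7 ≈ -0.42857)
p = 9 (p = (-3)² = 9)
(o(-6, w) - 22)*p = (-6 - 22)*9 = -28*9 = -252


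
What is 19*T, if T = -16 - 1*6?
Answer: -418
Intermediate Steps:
T = -22 (T = -16 - 6 = -22)
19*T = 19*(-22) = -418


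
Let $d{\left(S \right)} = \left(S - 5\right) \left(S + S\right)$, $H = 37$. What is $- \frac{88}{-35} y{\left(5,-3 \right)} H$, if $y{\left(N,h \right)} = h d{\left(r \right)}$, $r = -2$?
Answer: $- \frac{39072}{5} \approx -7814.4$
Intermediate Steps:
$d{\left(S \right)} = 2 S \left(-5 + S\right)$ ($d{\left(S \right)} = \left(-5 + S\right) 2 S = 2 S \left(-5 + S\right)$)
$y{\left(N,h \right)} = 28 h$ ($y{\left(N,h \right)} = h 2 \left(-2\right) \left(-5 - 2\right) = h 2 \left(-2\right) \left(-7\right) = h 28 = 28 h$)
$- \frac{88}{-35} y{\left(5,-3 \right)} H = - \frac{88}{-35} \cdot 28 \left(-3\right) 37 = \left(-88\right) \left(- \frac{1}{35}\right) \left(-84\right) 37 = \frac{88}{35} \left(-84\right) 37 = \left(- \frac{1056}{5}\right) 37 = - \frac{39072}{5}$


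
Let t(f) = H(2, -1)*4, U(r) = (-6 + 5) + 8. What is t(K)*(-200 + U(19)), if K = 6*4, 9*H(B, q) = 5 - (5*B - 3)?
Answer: 1544/9 ≈ 171.56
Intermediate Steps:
U(r) = 7 (U(r) = -1 + 8 = 7)
H(B, q) = 8/9 - 5*B/9 (H(B, q) = (5 - (5*B - 3))/9 = (5 - (-3 + 5*B))/9 = (5 + (3 - 5*B))/9 = (8 - 5*B)/9 = 8/9 - 5*B/9)
K = 24
t(f) = -8/9 (t(f) = (8/9 - 5/9*2)*4 = (8/9 - 10/9)*4 = -2/9*4 = -8/9)
t(K)*(-200 + U(19)) = -8*(-200 + 7)/9 = -8/9*(-193) = 1544/9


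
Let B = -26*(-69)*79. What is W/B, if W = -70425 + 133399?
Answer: 1369/3081 ≈ 0.44434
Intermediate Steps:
B = 141726 (B = 1794*79 = 141726)
W = 62974
W/B = 62974/141726 = 62974*(1/141726) = 1369/3081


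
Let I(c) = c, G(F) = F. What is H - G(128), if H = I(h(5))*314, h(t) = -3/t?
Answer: -1582/5 ≈ -316.40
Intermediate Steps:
H = -942/5 (H = -3/5*314 = -942/5 ≈ -188.40)
H - G(128) = -942/5 - 1*128 = -942/5 - 128 = -1582/5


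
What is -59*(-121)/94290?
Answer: 7139/94290 ≈ 0.075713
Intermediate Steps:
-59*(-121)/94290 = 7139*(1/94290) = 7139/94290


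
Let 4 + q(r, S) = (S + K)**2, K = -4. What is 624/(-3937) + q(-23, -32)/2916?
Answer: 816755/2870073 ≈ 0.28458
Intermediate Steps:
q(r, S) = -4 + (-4 + S)**2 (q(r, S) = -4 + (S - 4)**2 = -4 + (-4 + S)**2)
624/(-3937) + q(-23, -32)/2916 = 624/(-3937) + (-4 + (-4 - 32)**2)/2916 = 624*(-1/3937) + (-4 + (-36)**2)*(1/2916) = -624/3937 + (-4 + 1296)*(1/2916) = -624/3937 + 1292*(1/2916) = -624/3937 + 323/729 = 816755/2870073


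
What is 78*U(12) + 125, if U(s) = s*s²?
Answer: 134909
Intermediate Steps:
U(s) = s³
78*U(12) + 125 = 78*12³ + 125 = 78*1728 + 125 = 134784 + 125 = 134909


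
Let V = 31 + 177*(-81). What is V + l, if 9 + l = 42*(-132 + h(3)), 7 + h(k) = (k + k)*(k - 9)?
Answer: -21665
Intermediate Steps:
h(k) = -7 + 2*k*(-9 + k) (h(k) = -7 + (k + k)*(k - 9) = -7 + (2*k)*(-9 + k) = -7 + 2*k*(-9 + k))
V = -14306 (V = 31 - 14337 = -14306)
l = -7359 (l = -9 + 42*(-132 + (-7 - 18*3 + 2*3²)) = -9 + 42*(-132 + (-7 - 54 + 2*9)) = -9 + 42*(-132 + (-7 - 54 + 18)) = -9 + 42*(-132 - 43) = -9 + 42*(-175) = -9 - 7350 = -7359)
V + l = -14306 - 7359 = -21665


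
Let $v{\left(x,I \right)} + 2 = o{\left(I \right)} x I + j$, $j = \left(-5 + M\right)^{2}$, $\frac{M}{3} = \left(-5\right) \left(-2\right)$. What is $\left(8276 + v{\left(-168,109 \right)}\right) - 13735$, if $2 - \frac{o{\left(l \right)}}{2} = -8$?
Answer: $-371076$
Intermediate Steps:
$M = 30$ ($M = 3 \left(\left(-5\right) \left(-2\right)\right) = 3 \cdot 10 = 30$)
$o{\left(l \right)} = 20$ ($o{\left(l \right)} = 4 - -16 = 4 + 16 = 20$)
$j = 625$ ($j = \left(-5 + 30\right)^{2} = 25^{2} = 625$)
$v{\left(x,I \right)} = 623 + 20 I x$ ($v{\left(x,I \right)} = -2 + \left(20 x I + 625\right) = -2 + \left(20 I x + 625\right) = -2 + \left(625 + 20 I x\right) = 623 + 20 I x$)
$\left(8276 + v{\left(-168,109 \right)}\right) - 13735 = \left(8276 + \left(623 + 20 \cdot 109 \left(-168\right)\right)\right) - 13735 = \left(8276 + \left(623 - 366240\right)\right) - 13735 = \left(8276 - 365617\right) - 13735 = -357341 - 13735 = -371076$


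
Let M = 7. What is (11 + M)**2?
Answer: 324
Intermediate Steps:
(11 + M)**2 = (11 + 7)**2 = 18**2 = 324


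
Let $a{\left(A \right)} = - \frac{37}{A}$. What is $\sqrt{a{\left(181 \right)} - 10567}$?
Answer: $\frac{2 i \sqrt{86548046}}{181} \approx 102.8 i$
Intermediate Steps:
$\sqrt{a{\left(181 \right)} - 10567} = \sqrt{- \frac{37}{181} - 10567} = \sqrt{- \frac{1912664}{181}} = \frac{2 i \sqrt{86548046}}{181}$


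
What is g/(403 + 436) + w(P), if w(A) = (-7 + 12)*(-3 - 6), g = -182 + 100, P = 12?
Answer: -37837/839 ≈ -45.098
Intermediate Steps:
g = -82
w(A) = -45 (w(A) = 5*(-9) = -45)
g/(403 + 436) + w(P) = -82/(403 + 436) - 45 = -82/839 - 45 = -37837/839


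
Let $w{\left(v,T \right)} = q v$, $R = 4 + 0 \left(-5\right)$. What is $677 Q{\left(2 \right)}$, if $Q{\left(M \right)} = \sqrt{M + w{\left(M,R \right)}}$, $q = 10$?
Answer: $677 \sqrt{22} \approx 3175.4$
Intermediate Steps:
$R = 4$ ($R = 4 + 0 = 4$)
$w{\left(v,T \right)} = 10 v$
$Q{\left(M \right)} = \sqrt{11} \sqrt{M}$ ($Q{\left(M \right)} = \sqrt{M + 10 M} = \sqrt{11 M} = \sqrt{11} \sqrt{M}$)
$677 Q{\left(2 \right)} = 677 \sqrt{11} \sqrt{2} = 677 \sqrt{22}$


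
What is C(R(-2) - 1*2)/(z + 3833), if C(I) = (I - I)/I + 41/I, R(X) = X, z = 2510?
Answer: -41/25372 ≈ -0.0016160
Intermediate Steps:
C(I) = 41/I (C(I) = 0/I + 41/I = 0 + 41/I = 41/I)
C(R(-2) - 1*2)/(z + 3833) = (41/(-2 - 1*2))/(2510 + 3833) = (41/(-2 - 2))/6343 = (41/(-4))*(1/6343) = (41*(-¼))*(1/6343) = -41/4*1/6343 = -41/25372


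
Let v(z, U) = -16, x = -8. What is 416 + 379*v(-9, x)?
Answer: -5648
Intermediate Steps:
416 + 379*v(-9, x) = 416 + 379*(-16) = 416 - 6064 = -5648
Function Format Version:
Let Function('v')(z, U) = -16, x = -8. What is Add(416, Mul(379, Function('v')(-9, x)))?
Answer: -5648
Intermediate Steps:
Add(416, Mul(379, Function('v')(-9, x))) = Add(416, Mul(379, -16)) = Add(416, -6064) = -5648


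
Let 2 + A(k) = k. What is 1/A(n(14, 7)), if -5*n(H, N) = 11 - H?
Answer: -5/7 ≈ -0.71429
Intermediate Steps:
n(H, N) = -11/5 + H/5 (n(H, N) = -(11 - H)/5 = -11/5 + H/5)
A(k) = -2 + k
1/A(n(14, 7)) = 1/(-2 + (-11/5 + (⅕)*14)) = 1/(-2 + (-11/5 + 14/5)) = 1/(-2 + ⅗) = 1/(-7/5) = -5/7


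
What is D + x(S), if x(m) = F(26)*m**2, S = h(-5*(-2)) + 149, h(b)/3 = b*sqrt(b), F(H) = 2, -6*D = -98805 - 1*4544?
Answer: 477761/6 + 17880*sqrt(10) ≈ 1.3617e+5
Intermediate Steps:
D = 103349/6 (D = -(-98805 - 1*4544)/6 = -(-98805 - 4544)/6 = -1/6*(-103349) = 103349/6 ≈ 17225.)
h(b) = 3*b**(3/2) (h(b) = 3*(b*sqrt(b)) = 3*b**(3/2))
S = 149 + 30*sqrt(10) (S = 3*(-5*(-2))**(3/2) + 149 = 3*10**(3/2) + 149 = 3*(10*sqrt(10)) + 149 = 30*sqrt(10) + 149 = 149 + 30*sqrt(10) ≈ 243.87)
x(m) = 2*m**2
D + x(S) = 103349/6 + 2*(149 + 30*sqrt(10))**2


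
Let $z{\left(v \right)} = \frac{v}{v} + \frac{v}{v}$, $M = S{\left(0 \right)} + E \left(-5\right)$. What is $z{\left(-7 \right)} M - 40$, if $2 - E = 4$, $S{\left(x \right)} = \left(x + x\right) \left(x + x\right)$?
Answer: $-20$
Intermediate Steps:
$S{\left(x \right)} = 4 x^{2}$ ($S{\left(x \right)} = 2 x 2 x = 4 x^{2}$)
$E = -2$ ($E = 2 - 4 = -2$)
$M = 10$ ($M = 4 \cdot 0^{2} - -10 = 4 \cdot 0 + 10 = 0 + 10 = 10$)
$z{\left(v \right)} = 2$ ($z{\left(v \right)} = 1 + 1 = 2$)
$z{\left(-7 \right)} M - 40 = 2 \cdot 10 - 40 = 20 - 40 = -20$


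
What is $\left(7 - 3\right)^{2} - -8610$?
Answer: $8626$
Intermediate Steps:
$\left(7 - 3\right)^{2} - -8610 = 4^{2} + 8610 = 16 + 8610 = 8626$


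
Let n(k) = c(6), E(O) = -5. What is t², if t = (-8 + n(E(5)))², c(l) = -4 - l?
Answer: 104976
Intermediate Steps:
n(k) = -10 (n(k) = -4 - 1*6 = -4 - 6 = -10)
t = 324 (t = (-8 - 10)² = (-18)² = 324)
t² = 324² = 104976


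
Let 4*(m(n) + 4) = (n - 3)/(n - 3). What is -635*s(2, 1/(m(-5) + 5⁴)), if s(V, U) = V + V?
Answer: -2540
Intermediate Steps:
m(n) = -15/4 (m(n) = -4 + ((n - 3)/(n - 3))/4 = -4 + ((-3 + n)/(-3 + n))/4 = -4 + (¼)*1 = -4 + ¼ = -15/4)
s(V, U) = 2*V
-635*s(2, 1/(m(-5) + 5⁴)) = -1270*2 = -635*4 = -2540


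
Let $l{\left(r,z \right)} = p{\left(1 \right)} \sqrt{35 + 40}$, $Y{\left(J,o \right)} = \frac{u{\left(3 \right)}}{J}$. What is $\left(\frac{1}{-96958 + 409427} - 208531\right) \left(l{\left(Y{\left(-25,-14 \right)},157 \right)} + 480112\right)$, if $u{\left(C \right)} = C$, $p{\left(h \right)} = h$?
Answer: $- \frac{31283844919220256}{312469} - \frac{325797365190 \sqrt{3}}{312469} \approx -1.0012 \cdot 10^{11}$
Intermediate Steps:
$Y{\left(J,o \right)} = \frac{3}{J}$
$l{\left(r,z \right)} = 5 \sqrt{3}$ ($l{\left(r,z \right)} = 1 \sqrt{35 + 40} = 1 \sqrt{75} = 1 \cdot 5 \sqrt{3} = 5 \sqrt{3}$)
$\left(\frac{1}{-96958 + 409427} - 208531\right) \left(l{\left(Y{\left(-25,-14 \right)},157 \right)} + 480112\right) = \left(\frac{1}{-96958 + 409427} - 208531\right) \left(5 \sqrt{3} + 480112\right) = \left(\frac{1}{312469} - 208531\right) \left(480112 + 5 \sqrt{3}\right) = - \frac{65159473038 \left(480112 + 5 \sqrt{3}\right)}{312469} = - \frac{31283844919220256}{312469} - \frac{325797365190 \sqrt{3}}{312469}$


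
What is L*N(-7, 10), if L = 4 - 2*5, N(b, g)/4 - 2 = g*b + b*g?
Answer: 3312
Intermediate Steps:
N(b, g) = 8 + 8*b*g (N(b, g) = 8 + 4*(g*b + b*g) = 8 + 4*(b*g + b*g) = 8 + 4*(2*b*g) = 8 + 8*b*g)
L = -6 (L = 4 - 10 = -6)
L*N(-7, 10) = -6*(8 + 8*(-7)*10) = -6*(8 - 560) = -6*(-552) = 3312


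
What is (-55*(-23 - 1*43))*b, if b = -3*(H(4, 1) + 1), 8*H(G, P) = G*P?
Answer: -16335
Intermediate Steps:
H(G, P) = G*P/8 (H(G, P) = (G*P)/8 = G*P/8)
b = -9/2 (b = -3*((⅛)*4*1 + 1) = -3*(½ + 1) = -3*3/2 = -9/2 ≈ -4.5000)
(-55*(-23 - 1*43))*b = -55*(-23 - 1*43)*(-9/2) = -55*(-23 - 43)*(-9/2) = -55*(-66)*(-9/2) = 3630*(-9/2) = -16335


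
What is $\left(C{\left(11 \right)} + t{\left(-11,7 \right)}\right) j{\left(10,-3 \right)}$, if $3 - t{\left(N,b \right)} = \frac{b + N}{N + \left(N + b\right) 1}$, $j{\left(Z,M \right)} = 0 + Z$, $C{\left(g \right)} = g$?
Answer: $\frac{412}{3} \approx 137.33$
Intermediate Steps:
$j{\left(Z,M \right)} = Z$
$t{\left(N,b \right)} = 3 - \frac{N + b}{b + 2 N}$ ($t{\left(N,b \right)} = 3 - \frac{b + N}{N + \left(N + b\right) 1} = 3 - \frac{N + b}{N + \left(N + b\right)} = 3 - \frac{N + b}{b + 2 N}$)
$\left(C{\left(11 \right)} + t{\left(-11,7 \right)}\right) j{\left(10,-3 \right)} = \left(11 + \frac{2 \cdot 7 + 5 \left(-11\right)}{7 + 2 \left(-11\right)}\right) 10 = \left(11 + \frac{14 - 55}{7 - 22}\right) 10 = \left(11 + \frac{1}{-15} \left(-41\right)\right) 10 = \left(11 - - \frac{41}{15}\right) 10 = \left(11 + \frac{41}{15}\right) 10 = \frac{206}{15} \cdot 10 = \frac{412}{3}$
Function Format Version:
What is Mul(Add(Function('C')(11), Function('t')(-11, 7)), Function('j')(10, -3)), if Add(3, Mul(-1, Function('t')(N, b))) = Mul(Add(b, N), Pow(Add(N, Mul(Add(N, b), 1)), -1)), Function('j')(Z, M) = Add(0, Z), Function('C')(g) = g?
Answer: Rational(412, 3) ≈ 137.33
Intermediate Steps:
Function('j')(Z, M) = Z
Function('t')(N, b) = Add(3, Mul(-1, Pow(Add(b, Mul(2, N)), -1), Add(N, b))) (Function('t')(N, b) = Add(3, Mul(-1, Mul(Add(b, N), Pow(Add(N, Mul(Add(N, b), 1)), -1)))) = Add(3, Mul(-1, Mul(Add(N, b), Pow(Add(N, Add(N, b)), -1)))) = Add(3, Mul(-1, Mul(Add(N, b), Pow(Add(b, Mul(2, N)), -1)))) = Add(3, Mul(-1, Mul(Pow(Add(b, Mul(2, N)), -1), Add(N, b)))) = Add(3, Mul(-1, Pow(Add(b, Mul(2, N)), -1), Add(N, b))))
Mul(Add(Function('C')(11), Function('t')(-11, 7)), Function('j')(10, -3)) = Mul(Add(11, Mul(Pow(Add(7, Mul(2, -11)), -1), Add(Mul(2, 7), Mul(5, -11)))), 10) = Mul(Add(11, Mul(Pow(Add(7, -22), -1), Add(14, -55))), 10) = Mul(Add(11, Mul(Pow(-15, -1), -41)), 10) = Mul(Add(11, Mul(Rational(-1, 15), -41)), 10) = Mul(Add(11, Rational(41, 15)), 10) = Mul(Rational(206, 15), 10) = Rational(412, 3)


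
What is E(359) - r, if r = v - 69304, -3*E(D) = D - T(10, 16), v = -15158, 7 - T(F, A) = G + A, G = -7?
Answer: 253025/3 ≈ 84342.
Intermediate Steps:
T(F, A) = 14 - A (T(F, A) = 7 - (-7 + A) = 7 + (7 - A) = 14 - A)
E(D) = -2/3 - D/3 (E(D) = -(D - (14 - 1*16))/3 = -(D - (14 - 16))/3 = -(D - 1*(-2))/3 = -(D + 2)/3 = -(2 + D)/3 = -2/3 - D/3)
r = -84462 (r = -15158 - 69304 = -84462)
E(359) - r = (-2/3 - 1/3*359) - 1*(-84462) = (-2/3 - 359/3) + 84462 = -361/3 + 84462 = 253025/3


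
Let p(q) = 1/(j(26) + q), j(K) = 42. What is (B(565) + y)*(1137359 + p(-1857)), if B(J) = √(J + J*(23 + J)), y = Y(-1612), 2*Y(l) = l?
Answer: -1663831106704/1815 + 2064306584*√332785/1815 ≈ -2.6060e+8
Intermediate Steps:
Y(l) = l/2
y = -806 (y = (½)*(-1612) = -806)
p(q) = 1/(42 + q)
(B(565) + y)*(1137359 + p(-1857)) = (√(565*(24 + 565)) - 806)*(1137359 + 1/(42 - 1857)) = (√(565*589) - 806)*(1137359 + 1/(-1815)) = (√332785 - 806)*(1137359 - 1/1815) = (-806 + √332785)*(2064306584/1815) = -1663831106704/1815 + 2064306584*√332785/1815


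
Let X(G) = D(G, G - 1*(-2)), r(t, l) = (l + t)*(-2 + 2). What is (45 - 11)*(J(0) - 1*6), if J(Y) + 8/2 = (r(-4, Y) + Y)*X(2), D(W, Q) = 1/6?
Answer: -340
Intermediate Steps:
D(W, Q) = 1/6
r(t, l) = 0 (r(t, l) = (l + t)*0 = 0)
X(G) = 1/6
J(Y) = -4 + Y/6 (J(Y) = -4 + (0 + Y)*(1/6) = -4 + Y*(1/6) = -4 + Y/6)
(45 - 11)*(J(0) - 1*6) = (45 - 11)*((-4 + (1/6)*0) - 1*6) = 34*((-4 + 0) - 6) = 34*(-4 - 6) = 34*(-10) = -340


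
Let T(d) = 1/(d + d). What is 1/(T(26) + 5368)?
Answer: 52/279137 ≈ 0.00018629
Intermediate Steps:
T(d) = 1/(2*d)
1/(T(26) + 5368) = 1/((1/2)/26 + 5368) = 1/((1/2)*(1/26) + 5368) = 1/(1/52 + 5368) = 1/(279137/52) = 52/279137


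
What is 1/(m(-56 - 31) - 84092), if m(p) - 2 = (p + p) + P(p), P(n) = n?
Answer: -1/84351 ≈ -1.1855e-5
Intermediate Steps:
m(p) = 2 + 3*p (m(p) = 2 + ((p + p) + p) = 2 + (2*p + p) = 2 + 3*p)
1/(m(-56 - 31) - 84092) = 1/((2 + 3*(-56 - 31)) - 84092) = 1/((2 + 3*(-87)) - 84092) = 1/((2 - 261) - 84092) = 1/(-259 - 84092) = 1/(-84351) = -1/84351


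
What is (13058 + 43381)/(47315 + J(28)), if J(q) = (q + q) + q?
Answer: 56439/47399 ≈ 1.1907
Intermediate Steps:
J(q) = 3*q (J(q) = 2*q + q = 3*q)
(13058 + 43381)/(47315 + J(28)) = (13058 + 43381)/(47315 + 3*28) = 56439/(47315 + 84) = 56439/47399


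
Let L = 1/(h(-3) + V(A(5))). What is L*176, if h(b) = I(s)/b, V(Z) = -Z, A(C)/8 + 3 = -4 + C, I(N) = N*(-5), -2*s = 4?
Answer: 264/19 ≈ 13.895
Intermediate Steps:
s = -2 (s = -½*4 = -2)
I(N) = -5*N
A(C) = -56 + 8*C (A(C) = -24 + 8*(-4 + C) = -24 + (-32 + 8*C) = -56 + 8*C)
h(b) = 10/b (h(b) = (-5*(-2))/b = 10/b)
L = 3/38 (L = 1/(10/(-3) - (-56 + 8*5)) = 1/(10*(-⅓) - (-56 + 40)) = 1/(-10/3 - 1*(-16)) = 1/(-10/3 + 16) = 1/(38/3) = 3/38 ≈ 0.078947)
L*176 = (3/38)*176 = 264/19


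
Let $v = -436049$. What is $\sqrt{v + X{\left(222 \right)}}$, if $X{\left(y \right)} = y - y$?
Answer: $i \sqrt{436049} \approx 660.34 i$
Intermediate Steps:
$X{\left(y \right)} = 0$
$\sqrt{v + X{\left(222 \right)}} = \sqrt{-436049 + 0} = \sqrt{-436049} = i \sqrt{436049}$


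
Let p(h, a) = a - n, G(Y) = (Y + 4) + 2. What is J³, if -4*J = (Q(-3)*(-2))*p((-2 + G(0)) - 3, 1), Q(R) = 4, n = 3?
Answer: -64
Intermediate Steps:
G(Y) = 6 + Y (G(Y) = (4 + Y) + 2 = 6 + Y)
p(h, a) = -3 + a (p(h, a) = a - 1*3 = a - 3 = -3 + a)
J = -4 (J = -4*(-2)*(-3 + 1)/4 = -(-2)*(-2) = -¼*16 = -4)
J³ = (-4)³ = -64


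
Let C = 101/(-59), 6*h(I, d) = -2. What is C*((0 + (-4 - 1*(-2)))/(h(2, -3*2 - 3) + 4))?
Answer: 606/649 ≈ 0.93374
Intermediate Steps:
h(I, d) = -1/3 (h(I, d) = (1/6)*(-2) = -1/3)
C = -101/59 (C = 101*(-1/59) = -101/59 ≈ -1.7119)
C*((0 + (-4 - 1*(-2)))/(h(2, -3*2 - 3) + 4)) = -101*(0 + (-4 - 1*(-2)))/(59*(-1/3 + 4)) = -101*(0 + (-4 + 2))/(59*11/3) = -101*(0 - 2)*3/(59*11) = -(-202)*3/(59*11) = -101/59*(-6/11) = 606/649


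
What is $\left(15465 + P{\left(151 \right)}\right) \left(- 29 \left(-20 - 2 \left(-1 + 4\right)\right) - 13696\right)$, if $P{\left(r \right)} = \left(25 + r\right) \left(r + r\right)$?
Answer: $-888041214$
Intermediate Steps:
$P{\left(r \right)} = 2 r \left(25 + r\right)$ ($P{\left(r \right)} = \left(25 + r\right) 2 r = 2 r \left(25 + r\right)$)
$\left(15465 + P{\left(151 \right)}\right) \left(- 29 \left(-20 - 2 \left(-1 + 4\right)\right) - 13696\right) = \left(15465 + 2 \cdot 151 \left(25 + 151\right)\right) \left(- 29 \left(-20 - 2 \left(-1 + 4\right)\right) - 13696\right) = \left(15465 + 2 \cdot 151 \cdot 176\right) \left(- 29 \left(-20 - 6\right) - 13696\right) = \left(15465 + 53152\right) \left(- 29 \left(-20 - 6\right) - 13696\right) = 68617 \left(\left(-29\right) \left(-26\right) - 13696\right) = 68617 \left(754 - 13696\right) = 68617 \left(-12942\right) = -888041214$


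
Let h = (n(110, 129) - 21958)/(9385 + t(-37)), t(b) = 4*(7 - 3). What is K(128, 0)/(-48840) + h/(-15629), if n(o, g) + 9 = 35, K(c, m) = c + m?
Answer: -2216956804/896996838045 ≈ -0.0024715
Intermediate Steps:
n(o, g) = 26 (n(o, g) = -9 + 35 = 26)
t(b) = 16 (t(b) = 4*4 = 16)
h = -21932/9401 (h = (26 - 21958)/(9385 + 16) = -21932/9401 ≈ -2.3329)
K(128, 0)/(-48840) + h/(-15629) = (128 + 0)/(-48840) - 21932/9401/(-15629) = 128*(-1/48840) - 21932/9401*(-1/15629) = -16/6105 + 21932/146928229 = -2216956804/896996838045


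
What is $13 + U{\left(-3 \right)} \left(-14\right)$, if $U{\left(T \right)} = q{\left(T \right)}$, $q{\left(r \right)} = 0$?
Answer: $13$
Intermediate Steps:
$U{\left(T \right)} = 0$
$13 + U{\left(-3 \right)} \left(-14\right) = 13 + 0 \left(-14\right) = 13 + 0 = 13$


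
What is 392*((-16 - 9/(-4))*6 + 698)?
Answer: 241276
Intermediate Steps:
392*((-16 - 9/(-4))*6 + 698) = 392*((-16 - 9*(-¼))*6 + 698) = 392*((-16 + 9/4)*6 + 698) = 392*(-55/4*6 + 698) = 392*(-165/2 + 698) = 392*(1231/2) = 241276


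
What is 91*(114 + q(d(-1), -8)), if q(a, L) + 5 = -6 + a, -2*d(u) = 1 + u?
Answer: 9373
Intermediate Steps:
d(u) = -½ - u/2 (d(u) = -(1 + u)/2 = -½ - u/2)
q(a, L) = -11 + a (q(a, L) = -5 + (-6 + a) = -11 + a)
91*(114 + q(d(-1), -8)) = 91*(114 + (-11 + (-½ - ½*(-1)))) = 91*(114 + (-11 + (-½ + ½))) = 91*(114 + (-11 + 0)) = 91*(114 - 11) = 91*103 = 9373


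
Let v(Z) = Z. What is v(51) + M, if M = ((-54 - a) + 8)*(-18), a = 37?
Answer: 1545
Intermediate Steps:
M = 1494 (M = ((-54 - 1*37) + 8)*(-18) = ((-54 - 37) + 8)*(-18) = (-91 + 8)*(-18) = -83*(-18) = 1494)
v(51) + M = 51 + 1494 = 1545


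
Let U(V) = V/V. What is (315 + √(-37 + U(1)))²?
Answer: 99189 + 3780*I ≈ 99189.0 + 3780.0*I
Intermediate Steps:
U(V) = 1
(315 + √(-37 + U(1)))² = (315 + √(-37 + 1))² = (315 + √(-36))² = (315 + 6*I)²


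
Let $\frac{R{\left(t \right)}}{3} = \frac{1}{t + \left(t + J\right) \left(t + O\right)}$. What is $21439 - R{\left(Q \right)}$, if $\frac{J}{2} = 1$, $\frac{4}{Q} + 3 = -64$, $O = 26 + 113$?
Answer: $\frac{25939075511}{1209902} \approx 21439.0$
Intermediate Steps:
$O = 139$
$Q = - \frac{4}{67}$ ($Q = \frac{4}{-3 - 64} = \frac{4}{-67} = 4 \left(- \frac{1}{67}\right) = - \frac{4}{67} \approx -0.059702$)
$J = 2$ ($J = 2 \cdot 1 = 2$)
$R{\left(t \right)} = \frac{3}{t + \left(2 + t\right) \left(139 + t\right)}$ ($R{\left(t \right)} = \frac{3}{t + \left(t + 2\right) \left(t + 139\right)} = \frac{3}{t + \left(2 + t\right) \left(139 + t\right)}$)
$21439 - R{\left(Q \right)} = 21439 - \frac{3}{278 + \left(- \frac{4}{67}\right)^{2} + 142 \left(- \frac{4}{67}\right)} = 21439 - \frac{3}{278 + \frac{16}{4489} - \frac{568}{67}} = 21439 - \frac{3}{\frac{1209902}{4489}} = 21439 - 3 \cdot \frac{4489}{1209902} = 21439 - \frac{13467}{1209902} = \frac{25939075511}{1209902}$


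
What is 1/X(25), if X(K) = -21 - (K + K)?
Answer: -1/71 ≈ -0.014085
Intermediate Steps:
X(K) = -21 - 2*K
1/X(25) = 1/(-21 - 2*25) = 1/(-21 - 50) = 1/(-71) = -1/71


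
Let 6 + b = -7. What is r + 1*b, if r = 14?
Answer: 1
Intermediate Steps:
b = -13 (b = -6 - 7 = -13)
r + 1*b = 14 + 1*(-13) = 14 - 13 = 1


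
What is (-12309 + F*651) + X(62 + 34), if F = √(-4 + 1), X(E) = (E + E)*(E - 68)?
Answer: -6933 + 651*I*√3 ≈ -6933.0 + 1127.6*I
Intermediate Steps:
X(E) = 2*E*(-68 + E) (X(E) = (2*E)*(-68 + E) = 2*E*(-68 + E))
F = I*√3 (F = √(-3) = I*√3 ≈ 1.732*I)
(-12309 + F*651) + X(62 + 34) = (-12309 + (I*√3)*651) + 2*(62 + 34)*(-68 + (62 + 34)) = (-12309 + 651*I*√3) + 2*96*(-68 + 96) = (-12309 + 651*I*√3) + 2*96*28 = (-12309 + 651*I*√3) + 5376 = -6933 + 651*I*√3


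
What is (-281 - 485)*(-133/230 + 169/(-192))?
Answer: 12333749/11040 ≈ 1117.2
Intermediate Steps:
(-281 - 485)*(-133/230 + 169/(-192)) = -766*(-133*1/230 + 169*(-1/192)) = -766*(-133/230 - 169/192) = -766*(-32203/22080) = 12333749/11040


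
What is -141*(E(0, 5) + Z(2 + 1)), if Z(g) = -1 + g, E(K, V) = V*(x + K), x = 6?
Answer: -4512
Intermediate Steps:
E(K, V) = V*(6 + K)
-141*(E(0, 5) + Z(2 + 1)) = -141*(5*(6 + 0) + (-1 + (2 + 1))) = -141*(5*6 + (-1 + 3)) = -141*(30 + 2) = -141*32 = -4512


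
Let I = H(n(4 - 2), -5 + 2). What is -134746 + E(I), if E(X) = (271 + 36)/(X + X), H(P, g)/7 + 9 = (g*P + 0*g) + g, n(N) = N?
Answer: -33956299/252 ≈ -1.3475e+5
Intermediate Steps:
H(P, g) = -63 + 7*g + 7*P*g (H(P, g) = -63 + 7*((g*P + 0*g) + g) = -63 + 7*((P*g + 0) + g) = -63 + 7*(P*g + g) = -63 + 7*(g + P*g) = -63 + (7*g + 7*P*g) = -63 + 7*g + 7*P*g)
I = -126 (I = -63 + 7*(-5 + 2) + 7*(4 - 2)*(-5 + 2) = -63 + 7*(-3) + 7*2*(-3) = -63 - 21 - 42 = -126)
E(X) = 307/(2*X) (E(X) = 307/((2*X)) = 307*(1/(2*X)) = 307/(2*X))
-134746 + E(I) = -134746 + (307/2)/(-126) = -134746 + (307/2)*(-1/126) = -134746 - 307/252 = -33956299/252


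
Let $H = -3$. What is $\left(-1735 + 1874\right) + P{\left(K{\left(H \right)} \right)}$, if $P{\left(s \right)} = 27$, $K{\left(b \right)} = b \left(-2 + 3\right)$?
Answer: $166$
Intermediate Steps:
$K{\left(b \right)} = b$ ($K{\left(b \right)} = b 1 = b$)
$\left(-1735 + 1874\right) + P{\left(K{\left(H \right)} \right)} = \left(-1735 + 1874\right) + 27 = 139 + 27 = 166$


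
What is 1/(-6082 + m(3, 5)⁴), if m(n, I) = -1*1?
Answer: -1/6081 ≈ -0.00016445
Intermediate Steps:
m(n, I) = -1
1/(-6082 + m(3, 5)⁴) = 1/(-6082 + (-1)⁴) = 1/(-6082 + 1) = 1/(-6081) = -1/6081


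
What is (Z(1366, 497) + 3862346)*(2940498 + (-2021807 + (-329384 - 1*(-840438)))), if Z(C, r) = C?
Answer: 5524122913440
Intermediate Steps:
(Z(1366, 497) + 3862346)*(2940498 + (-2021807 + (-329384 - 1*(-840438)))) = (1366 + 3862346)*(2940498 + (-2021807 + (-329384 - 1*(-840438)))) = 3863712*(2940498 + (-2021807 + (-329384 + 840438))) = 3863712*(2940498 + (-2021807 + 511054)) = 3863712*(2940498 - 1510753) = 3863712*1429745 = 5524122913440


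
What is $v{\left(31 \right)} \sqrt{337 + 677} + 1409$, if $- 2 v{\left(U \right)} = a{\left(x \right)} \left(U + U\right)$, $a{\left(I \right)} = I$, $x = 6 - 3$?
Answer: $1409 - 1209 \sqrt{6} \approx -1552.4$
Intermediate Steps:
$x = 3$ ($x = 6 - 3 = 3$)
$v{\left(U \right)} = - 3 U$ ($v{\left(U \right)} = - \frac{3 \left(U + U\right)}{2} = - \frac{3 \cdot 2 U}{2} = - \frac{6 U}{2} = - 3 U$)
$v{\left(31 \right)} \sqrt{337 + 677} + 1409 = \left(-3\right) 31 \sqrt{337 + 677} + 1409 = - 93 \sqrt{1014} + 1409 = - 93 \cdot 13 \sqrt{6} + 1409 = - 1209 \sqrt{6} + 1409 = 1409 - 1209 \sqrt{6}$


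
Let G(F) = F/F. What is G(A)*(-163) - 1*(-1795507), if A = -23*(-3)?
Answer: 1795344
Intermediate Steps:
A = 69
G(F) = 1
G(A)*(-163) - 1*(-1795507) = 1*(-163) - 1*(-1795507) = -163 + 1795507 = 1795344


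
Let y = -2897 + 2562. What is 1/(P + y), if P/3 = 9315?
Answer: 1/27610 ≈ 3.6219e-5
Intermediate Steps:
P = 27945 (P = 3*9315 = 27945)
y = -335
1/(P + y) = 1/(27945 - 335) = 1/27610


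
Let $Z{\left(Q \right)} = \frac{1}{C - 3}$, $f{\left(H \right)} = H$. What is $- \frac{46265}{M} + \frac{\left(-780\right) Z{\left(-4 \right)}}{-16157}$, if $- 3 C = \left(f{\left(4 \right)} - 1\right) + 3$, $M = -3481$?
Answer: $\frac{746960569}{56242517} \approx 13.281$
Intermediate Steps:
$C = -2$ ($C = - \frac{\left(4 - 1\right) + 3}{3} = - \frac{3 + 3}{3} = \left(- \frac{1}{3}\right) 6 = -2$)
$Z{\left(Q \right)} = - \frac{1}{5}$ ($Z{\left(Q \right)} = \frac{1}{-2 - 3} = \frac{1}{-5} = - \frac{1}{5}$)
$- \frac{46265}{M} + \frac{\left(-780\right) Z{\left(-4 \right)}}{-16157} = - \frac{46265}{-3481} + \frac{\left(-780\right) \left(- \frac{1}{5}\right)}{-16157} = \left(-46265\right) \left(- \frac{1}{3481}\right) + 156 \left(- \frac{1}{16157}\right) = \frac{46265}{3481} - \frac{156}{16157} = \frac{746960569}{56242517}$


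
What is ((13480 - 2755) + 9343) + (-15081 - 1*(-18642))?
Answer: 23629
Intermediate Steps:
((13480 - 2755) + 9343) + (-15081 - 1*(-18642)) = (10725 + 9343) + (-15081 + 18642) = 20068 + 3561 = 23629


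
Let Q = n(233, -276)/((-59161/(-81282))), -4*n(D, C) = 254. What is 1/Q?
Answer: -59161/5161407 ≈ -0.011462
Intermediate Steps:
n(D, C) = -127/2 (n(D, C) = -1/4*254 = -127/2)
Q = -5161407/59161 (Q = -127/(2*((-59161/(-81282)))) = -127/(2*((-59161*(-1/81282)))) = -127/(2*59161/81282) = -127/2*81282/59161 = -5161407/59161 ≈ -87.243)
1/Q = 1/(-5161407/59161) = -59161/5161407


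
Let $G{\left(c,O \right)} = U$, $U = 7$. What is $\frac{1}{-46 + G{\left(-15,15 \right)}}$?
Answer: $- \frac{1}{39} \approx -0.025641$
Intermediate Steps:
$G{\left(c,O \right)} = 7$
$\frac{1}{-46 + G{\left(-15,15 \right)}} = \frac{1}{-46 + 7} = \frac{1}{-39} = - \frac{1}{39}$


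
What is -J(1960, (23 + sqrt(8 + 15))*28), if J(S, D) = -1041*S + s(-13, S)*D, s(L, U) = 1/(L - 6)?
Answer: 38767484/19 + 28*sqrt(23)/19 ≈ 2.0404e+6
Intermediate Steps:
s(L, U) = 1/(-6 + L)
J(S, D) = -1041*S - D/19 (J(S, D) = -1041*S + D/(-6 - 13) = -1041*S + D/(-19) = -1041*S - D/19)
-J(1960, (23 + sqrt(8 + 15))*28) = -(-1041*1960 - (23 + sqrt(8 + 15))*28/19) = -(-2040360 - (23 + sqrt(23))*28/19) = -(-2040360 - (644 + 28*sqrt(23))/19) = -(-2040360 + (-644/19 - 28*sqrt(23)/19)) = -(-38767484/19 - 28*sqrt(23)/19) = 38767484/19 + 28*sqrt(23)/19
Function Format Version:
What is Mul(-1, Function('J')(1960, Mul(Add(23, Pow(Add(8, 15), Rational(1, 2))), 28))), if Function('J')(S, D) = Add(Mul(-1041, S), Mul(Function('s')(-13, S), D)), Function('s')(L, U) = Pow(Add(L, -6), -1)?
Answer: Add(Rational(38767484, 19), Mul(Rational(28, 19), Pow(23, Rational(1, 2)))) ≈ 2.0404e+6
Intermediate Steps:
Function('s')(L, U) = Pow(Add(-6, L), -1)
Function('J')(S, D) = Add(Mul(-1041, S), Mul(Rational(-1, 19), D)) (Function('J')(S, D) = Add(Mul(-1041, S), Mul(Pow(Add(-6, -13), -1), D)) = Add(Mul(-1041, S), Mul(Pow(-19, -1), D)) = Add(Mul(-1041, S), Mul(Rational(-1, 19), D)))
Mul(-1, Function('J')(1960, Mul(Add(23, Pow(Add(8, 15), Rational(1, 2))), 28))) = Mul(-1, Add(Mul(-1041, 1960), Mul(Rational(-1, 19), Mul(Add(23, Pow(Add(8, 15), Rational(1, 2))), 28)))) = Mul(-1, Add(-2040360, Mul(Rational(-1, 19), Mul(Add(23, Pow(23, Rational(1, 2))), 28)))) = Mul(-1, Add(-2040360, Mul(Rational(-1, 19), Add(644, Mul(28, Pow(23, Rational(1, 2))))))) = Mul(-1, Add(-2040360, Add(Rational(-644, 19), Mul(Rational(-28, 19), Pow(23, Rational(1, 2)))))) = Mul(-1, Add(Rational(-38767484, 19), Mul(Rational(-28, 19), Pow(23, Rational(1, 2))))) = Add(Rational(38767484, 19), Mul(Rational(28, 19), Pow(23, Rational(1, 2))))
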